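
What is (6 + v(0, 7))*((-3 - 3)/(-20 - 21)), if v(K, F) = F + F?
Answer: 120/41 ≈ 2.9268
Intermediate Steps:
v(K, F) = 2*F
(6 + v(0, 7))*((-3 - 3)/(-20 - 21)) = (6 + 2*7)*((-3 - 3)/(-20 - 21)) = (6 + 14)*(-6/(-41)) = 20*(-6*(-1/41)) = 20*(6/41) = 120/41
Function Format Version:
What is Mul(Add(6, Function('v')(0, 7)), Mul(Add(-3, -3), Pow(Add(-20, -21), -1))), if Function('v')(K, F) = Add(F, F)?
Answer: Rational(120, 41) ≈ 2.9268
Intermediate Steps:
Function('v')(K, F) = Mul(2, F)
Mul(Add(6, Function('v')(0, 7)), Mul(Add(-3, -3), Pow(Add(-20, -21), -1))) = Mul(Add(6, Mul(2, 7)), Mul(Add(-3, -3), Pow(Add(-20, -21), -1))) = Mul(Add(6, 14), Mul(-6, Pow(-41, -1))) = Mul(20, Mul(-6, Rational(-1, 41))) = Mul(20, Rational(6, 41)) = Rational(120, 41)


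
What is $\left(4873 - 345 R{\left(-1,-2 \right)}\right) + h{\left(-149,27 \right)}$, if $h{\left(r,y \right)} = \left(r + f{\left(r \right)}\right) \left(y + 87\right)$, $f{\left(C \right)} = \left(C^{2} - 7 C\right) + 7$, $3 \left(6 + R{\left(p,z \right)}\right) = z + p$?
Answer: $2640916$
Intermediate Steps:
$R{\left(p,z \right)} = -6 + \frac{p}{3} + \frac{z}{3}$ ($R{\left(p,z \right)} = -6 + \frac{z + p}{3} = -6 + \frac{p + z}{3} = -6 + \left(\frac{p}{3} + \frac{z}{3}\right) = -6 + \frac{p}{3} + \frac{z}{3}$)
$f{\left(C \right)} = 7 + C^{2} - 7 C$
$h{\left(r,y \right)} = \left(87 + y\right) \left(7 + r^{2} - 6 r\right)$ ($h{\left(r,y \right)} = \left(r + \left(7 + r^{2} - 7 r\right)\right) \left(y + 87\right) = \left(7 + r^{2} - 6 r\right) \left(87 + y\right) = \left(87 + y\right) \left(7 + r^{2} - 6 r\right)$)
$\left(4873 - 345 R{\left(-1,-2 \right)}\right) + h{\left(-149,27 \right)} = \left(4873 - 345 \left(-6 + \frac{1}{3} \left(-1\right) + \frac{1}{3} \left(-2\right)\right)\right) + \left(609 - -77778 + 87 \left(-149\right)^{2} - 4023 + 27 \left(7 + \left(-149\right)^{2} - -1043\right)\right) = \left(4873 - 345 \left(-6 - \frac{1}{3} - \frac{2}{3}\right)\right) + \left(609 + 77778 + 87 \cdot 22201 - 4023 + 27 \left(7 + 22201 + 1043\right)\right) = \left(4873 - -2415\right) + \left(609 + 77778 + 1931487 - 4023 + 27 \cdot 23251\right) = \left(4873 + 2415\right) + \left(609 + 77778 + 1931487 - 4023 + 627777\right) = 7288 + 2633628 = 2640916$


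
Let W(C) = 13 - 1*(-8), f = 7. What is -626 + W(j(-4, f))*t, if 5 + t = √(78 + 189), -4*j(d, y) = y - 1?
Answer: -731 + 21*√267 ≈ -387.86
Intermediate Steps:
j(d, y) = ¼ - y/4 (j(d, y) = -(y - 1)/4 = -(-1 + y)/4 = ¼ - y/4)
t = -5 + √267 (t = -5 + √(78 + 189) = -5 + √267 ≈ 11.340)
W(C) = 21 (W(C) = 13 + 8 = 21)
-626 + W(j(-4, f))*t = -626 + 21*(-5 + √267) = -626 + (-105 + 21*√267) = -731 + 21*√267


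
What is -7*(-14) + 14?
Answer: 112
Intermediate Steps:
-7*(-14) + 14 = 98 + 14 = 112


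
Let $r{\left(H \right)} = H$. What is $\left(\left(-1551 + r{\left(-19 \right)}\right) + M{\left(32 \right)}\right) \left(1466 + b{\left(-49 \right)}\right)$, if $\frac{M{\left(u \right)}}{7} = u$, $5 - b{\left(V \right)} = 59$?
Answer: $-1900552$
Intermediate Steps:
$b{\left(V \right)} = -54$ ($b{\left(V \right)} = 5 - 59 = -54$)
$M{\left(u \right)} = 7 u$
$\left(\left(-1551 + r{\left(-19 \right)}\right) + M{\left(32 \right)}\right) \left(1466 + b{\left(-49 \right)}\right) = \left(\left(-1551 - 19\right) + 7 \cdot 32\right) \left(1466 - 54\right) = \left(-1570 + 224\right) 1412 = \left(-1346\right) 1412 = -1900552$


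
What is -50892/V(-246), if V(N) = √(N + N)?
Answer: 8482*I*√123/41 ≈ 2294.4*I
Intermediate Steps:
V(N) = √2*√N (V(N) = √(2*N) = √2*√N)
-50892/V(-246) = -50892*(-I*√123/246) = -(-8482)*I*√123/41 = 8482*I*√123/41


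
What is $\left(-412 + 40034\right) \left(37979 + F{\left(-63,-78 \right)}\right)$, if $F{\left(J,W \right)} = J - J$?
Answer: $1504803938$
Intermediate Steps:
$F{\left(J,W \right)} = 0$
$\left(-412 + 40034\right) \left(37979 + F{\left(-63,-78 \right)}\right) = \left(-412 + 40034\right) \left(37979 + 0\right) = 39622 \cdot 37979 = 1504803938$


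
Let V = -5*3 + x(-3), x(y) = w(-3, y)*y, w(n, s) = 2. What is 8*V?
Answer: -168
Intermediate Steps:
x(y) = 2*y
V = -21 (V = -5*3 + 2*(-3) = -1*15 - 6 = -15 - 6 = -21)
8*V = 8*(-21) = -168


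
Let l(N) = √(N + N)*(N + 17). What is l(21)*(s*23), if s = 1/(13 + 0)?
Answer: 874*√42/13 ≈ 435.71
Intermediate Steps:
s = 1/13 ≈ 0.076923
l(N) = √2*√N*(17 + N) (l(N) = √(2*N)*(17 + N) = (√2*√N)*(17 + N) = √2*√N*(17 + N))
l(21)*(s*23) = (√2*√21*(17 + 21))*((1/13)*23) = (√2*√21*38)*(23/13) = (38*√42)*(23/13) = 874*√42/13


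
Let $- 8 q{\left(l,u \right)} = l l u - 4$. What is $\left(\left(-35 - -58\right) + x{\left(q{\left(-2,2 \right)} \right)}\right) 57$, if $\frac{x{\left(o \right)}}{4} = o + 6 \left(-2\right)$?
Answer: $-1539$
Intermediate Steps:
$q{\left(l,u \right)} = \frac{1}{2} - \frac{u l^{2}}{8}$ ($q{\left(l,u \right)} = - \frac{l l u - 4}{8} = - \frac{l^{2} u - 4}{8} = - \frac{u l^{2} - 4}{8} = - \frac{-4 + u l^{2}}{8} = \frac{1}{2} - \frac{u l^{2}}{8}$)
$x{\left(o \right)} = -48 + 4 o$ ($x{\left(o \right)} = 4 \left(o + 6 \left(-2\right)\right) = 4 \left(o - 12\right) = 4 \left(-12 + o\right) = -48 + 4 o$)
$\left(\left(-35 - -58\right) + x{\left(q{\left(-2,2 \right)} \right)}\right) 57 = \left(\left(-35 - -58\right) - \left(48 - 4 \left(\frac{1}{2} - \frac{\left(-2\right)^{2}}{4}\right)\right)\right) 57 = \left(\left(-35 + 58\right) - \left(48 - 4 \left(\frac{1}{2} - \frac{1}{4} \cdot 4\right)\right)\right) 57 = \left(23 - \left(48 - 4 \left(\frac{1}{2} - 1\right)\right)\right) 57 = \left(23 + \left(-48 + 4 \left(- \frac{1}{2}\right)\right)\right) 57 = \left(23 - 50\right) 57 = \left(-27\right) 57 = -1539$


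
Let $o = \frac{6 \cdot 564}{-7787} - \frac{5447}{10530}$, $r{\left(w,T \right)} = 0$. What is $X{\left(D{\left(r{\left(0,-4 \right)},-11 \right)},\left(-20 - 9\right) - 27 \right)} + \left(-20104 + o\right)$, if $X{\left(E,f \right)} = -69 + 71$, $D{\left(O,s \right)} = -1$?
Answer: $- \frac{126798765733}{6307470} \approx -20103.0$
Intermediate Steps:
$X{\left(E,f \right)} = 2$
$o = - \frac{6003793}{6307470}$ ($o = 3384 \left(- \frac{1}{7787}\right) - \frac{419}{810} = - \frac{3384}{7787} - \frac{419}{810} = - \frac{6003793}{6307470} \approx -0.95185$)
$X{\left(D{\left(r{\left(0,-4 \right)},-11 \right)},\left(-20 - 9\right) - 27 \right)} + \left(-20104 + o\right) = 2 - \frac{126811380673}{6307470} = - \frac{126798765733}{6307470}$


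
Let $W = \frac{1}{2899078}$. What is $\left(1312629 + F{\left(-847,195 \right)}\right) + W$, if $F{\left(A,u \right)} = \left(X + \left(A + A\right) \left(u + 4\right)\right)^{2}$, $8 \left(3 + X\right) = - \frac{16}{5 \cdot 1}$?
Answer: $\frac{8236574868721050877}{72476950} \approx 1.1364 \cdot 10^{11}$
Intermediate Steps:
$X = - \frac{17}{5}$ ($X = -3 + \frac{\left(-16\right) \frac{1}{5 \cdot 1}}{8} = -3 + \frac{\left(-16\right) \frac{1}{5}}{8} = -3 + \frac{1}{8} \left(- \frac{16}{5}\right) = -3 - \frac{2}{5} = - \frac{17}{5} \approx -3.4$)
$F{\left(A,u \right)} = \left(- \frac{17}{5} + 2 A \left(4 + u\right)\right)^{2}$ ($F{\left(A,u \right)} = \left(- \frac{17}{5} + \left(A + A\right) \left(u + 4\right)\right)^{2} = \left(- \frac{17}{5} + 2 A \left(4 + u\right)\right)^{2}$)
$W = \frac{1}{2899078} \approx 3.4494 \cdot 10^{-7}$
$\left(1312629 + F{\left(-847,195 \right)}\right) + W = \left(1312629 + \frac{\left(-17 + 40 \left(-847\right) + 10 \left(-847\right) 195\right)^{2}}{25}\right) + \frac{1}{2899078} = \left(1312629 + \frac{\left(-17 - 33880 - 1651650\right)^{2}}{25}\right) + \frac{1}{2899078} = \left(1312629 + \frac{\left(-1685547\right)^{2}}{25}\right) + \frac{1}{2899078} = \left(1312629 + \frac{1}{25} \cdot 2841068689209\right) + \frac{1}{2899078} = \left(1312629 + \frac{2841068689209}{25}\right) + \frac{1}{2899078} = \frac{2841101504934}{25} + \frac{1}{2899078} = \frac{8236574868721050877}{72476950}$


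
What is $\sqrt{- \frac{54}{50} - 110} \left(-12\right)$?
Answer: $- \frac{12 i \sqrt{2777}}{5} \approx - 126.47 i$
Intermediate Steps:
$\sqrt{- \frac{54}{50} - 110} \left(-12\right) = \sqrt{\left(-54\right) \frac{1}{50} - 110} \left(-12\right) = \sqrt{- \frac{27}{25} - 110} \left(-12\right) = \sqrt{- \frac{2777}{25}} \left(-12\right) = \frac{i \sqrt{2777}}{5} \left(-12\right) = - \frac{12 i \sqrt{2777}}{5}$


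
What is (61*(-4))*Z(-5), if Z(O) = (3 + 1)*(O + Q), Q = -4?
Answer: 8784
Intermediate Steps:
Z(O) = -16 + 4*O (Z(O) = (3 + 1)*(O - 4) = 4*(-4 + O) = -16 + 4*O)
(61*(-4))*Z(-5) = (61*(-4))*(-16 + 4*(-5)) = -244*(-16 - 20) = -244*(-36) = 8784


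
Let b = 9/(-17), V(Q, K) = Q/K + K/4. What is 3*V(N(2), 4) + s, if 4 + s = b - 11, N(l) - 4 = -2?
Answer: -375/34 ≈ -11.029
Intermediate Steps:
N(l) = 2 (N(l) = 4 - 2 = 2)
V(Q, K) = K/4 + Q/K (V(Q, K) = Q/K + K*(¼) = Q/K + K/4 = K/4 + Q/K)
b = -9/17 (b = 9*(-1/17) = -9/17 ≈ -0.52941)
s = -264/17 (s = -4 + (-9/17 - 11) = -4 - 196/17 = -264/17 ≈ -15.529)
3*V(N(2), 4) + s = 3*((¼)*4 + 2/4) - 264/17 = 3*(1 + 2*(¼)) - 264/17 = 3*(1 + ½) - 264/17 = 3*(3/2) - 264/17 = 9/2 - 264/17 = -375/34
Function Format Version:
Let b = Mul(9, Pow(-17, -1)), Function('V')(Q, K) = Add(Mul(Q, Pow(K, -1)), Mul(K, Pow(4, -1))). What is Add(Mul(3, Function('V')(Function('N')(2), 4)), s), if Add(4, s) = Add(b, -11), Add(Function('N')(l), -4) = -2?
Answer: Rational(-375, 34) ≈ -11.029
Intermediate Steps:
Function('N')(l) = 2 (Function('N')(l) = Add(4, -2) = 2)
Function('V')(Q, K) = Add(Mul(Rational(1, 4), K), Mul(Q, Pow(K, -1))) (Function('V')(Q, K) = Add(Mul(Q, Pow(K, -1)), Mul(K, Rational(1, 4))) = Add(Mul(Q, Pow(K, -1)), Mul(Rational(1, 4), K)) = Add(Mul(Rational(1, 4), K), Mul(Q, Pow(K, -1))))
b = Rational(-9, 17) (b = Mul(9, Rational(-1, 17)) = Rational(-9, 17) ≈ -0.52941)
s = Rational(-264, 17) (s = Add(-4, Add(Rational(-9, 17), -11)) = Add(-4, Rational(-196, 17)) = Rational(-264, 17) ≈ -15.529)
Add(Mul(3, Function('V')(Function('N')(2), 4)), s) = Add(Mul(3, Add(Mul(Rational(1, 4), 4), Mul(2, Pow(4, -1)))), Rational(-264, 17)) = Add(Mul(3, Add(1, Mul(2, Rational(1, 4)))), Rational(-264, 17)) = Add(Mul(3, Add(1, Rational(1, 2))), Rational(-264, 17)) = Add(Mul(3, Rational(3, 2)), Rational(-264, 17)) = Add(Rational(9, 2), Rational(-264, 17)) = Rational(-375, 34)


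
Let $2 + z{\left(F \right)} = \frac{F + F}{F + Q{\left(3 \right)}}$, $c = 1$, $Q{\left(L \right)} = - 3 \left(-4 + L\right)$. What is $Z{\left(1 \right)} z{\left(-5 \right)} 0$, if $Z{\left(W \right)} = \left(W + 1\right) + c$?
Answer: $0$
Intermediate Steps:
$Q{\left(L \right)} = 12 - 3 L$
$z{\left(F \right)} = -2 + \frac{2 F}{3 + F}$ ($z{\left(F \right)} = -2 + \frac{F + F}{F + \left(12 - 9\right)} = -2 + \frac{2 F}{F + \left(12 - 9\right)} = -2 + \frac{2 F}{F + 3} = -2 + \frac{2 F}{3 + F}$)
$Z{\left(W \right)} = 2 + W$ ($Z{\left(W \right)} = \left(W + 1\right) + 1 = \left(1 + W\right) + 1 = 2 + W$)
$Z{\left(1 \right)} z{\left(-5 \right)} 0 = \left(2 + 1\right) - \frac{6}{3 - 5} \cdot 0 = 3 - \frac{6}{-2} \cdot 0 = 3 \left(-6\right) \left(- \frac{1}{2}\right) 0 = 3 \cdot 3 \cdot 0 = 3 \cdot 0 = 0$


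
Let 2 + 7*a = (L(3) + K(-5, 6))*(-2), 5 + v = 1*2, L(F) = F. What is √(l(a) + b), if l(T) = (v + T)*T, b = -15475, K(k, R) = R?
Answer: I*√757455/7 ≈ 124.33*I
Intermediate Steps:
v = -3 (v = -5 + 1*2 = -5 + 2 = -3)
a = -20/7 (a = -2/7 + ((3 + 6)*(-2))/7 = -2/7 + (9*(-2))/7 = -2/7 + (⅐)*(-18) = -2/7 - 18/7 = -20/7 ≈ -2.8571)
l(T) = T*(-3 + T) (l(T) = (-3 + T)*T = T*(-3 + T))
√(l(a) + b) = √(-20*(-3 - 20/7)/7 - 15475) = √(-20/7*(-41/7) - 15475) = √(820/49 - 15475) = √(-757455/49) = I*√757455/7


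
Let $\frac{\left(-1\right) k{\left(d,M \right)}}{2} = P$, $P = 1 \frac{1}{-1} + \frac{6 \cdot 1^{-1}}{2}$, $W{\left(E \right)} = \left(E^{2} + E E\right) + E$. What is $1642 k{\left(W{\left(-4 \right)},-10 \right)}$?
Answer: $-6568$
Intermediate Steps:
$W{\left(E \right)} = E + 2 E^{2}$ ($W{\left(E \right)} = \left(E^{2} + E^{2}\right) + E = 2 E^{2} + E = E + 2 E^{2}$)
$P = 2$ ($P = 1 \left(-1\right) + 6 \cdot 1 \cdot \frac{1}{2} = -1 + 6 \cdot \frac{1}{2} = -1 + 3 = 2$)
$k{\left(d,M \right)} = -4$ ($k{\left(d,M \right)} = \left(-2\right) 2 = -4$)
$1642 k{\left(W{\left(-4 \right)},-10 \right)} = 1642 \left(-4\right) = -6568$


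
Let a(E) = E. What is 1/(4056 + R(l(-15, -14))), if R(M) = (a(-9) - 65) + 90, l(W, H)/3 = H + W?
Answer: 1/4072 ≈ 0.00024558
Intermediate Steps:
l(W, H) = 3*H + 3*W (l(W, H) = 3*(H + W) = 3*H + 3*W)
R(M) = 16 (R(M) = (-9 - 65) + 90 = -74 + 90 = 16)
1/(4056 + R(l(-15, -14))) = 1/(4056 + 16) = 1/4072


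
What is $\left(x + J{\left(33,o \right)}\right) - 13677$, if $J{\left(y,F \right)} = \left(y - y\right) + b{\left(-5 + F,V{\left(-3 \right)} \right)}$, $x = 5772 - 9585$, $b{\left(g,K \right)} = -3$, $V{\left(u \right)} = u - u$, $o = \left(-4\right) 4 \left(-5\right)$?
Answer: $-17493$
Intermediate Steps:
$o = 80$ ($o = \left(-16\right) \left(-5\right) = 80$)
$V{\left(u \right)} = 0$
$x = -3813$
$J{\left(y,F \right)} = -3$ ($J{\left(y,F \right)} = \left(y - y\right) - 3 = 0 - 3 = -3$)
$\left(x + J{\left(33,o \right)}\right) - 13677 = \left(-3813 - 3\right) - 13677 = -3816 - 13677 = -17493$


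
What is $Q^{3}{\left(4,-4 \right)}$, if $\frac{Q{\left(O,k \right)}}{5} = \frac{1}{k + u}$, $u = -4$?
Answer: $- \frac{125}{512} \approx -0.24414$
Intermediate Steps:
$Q{\left(O,k \right)} = \frac{5}{-4 + k}$ ($Q{\left(O,k \right)} = \frac{5}{k - 4} = \frac{5}{-4 + k}$)
$Q^{3}{\left(4,-4 \right)} = \left(\frac{5}{-4 - 4}\right)^{3} = \left(\frac{5}{-8}\right)^{3} = \left(5 \left(- \frac{1}{8}\right)\right)^{3} = \left(- \frac{5}{8}\right)^{3} = - \frac{125}{512}$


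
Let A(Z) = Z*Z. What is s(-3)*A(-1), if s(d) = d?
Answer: -3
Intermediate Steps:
A(Z) = Z²
s(-3)*A(-1) = -3*(-1)² = -3*1 = -3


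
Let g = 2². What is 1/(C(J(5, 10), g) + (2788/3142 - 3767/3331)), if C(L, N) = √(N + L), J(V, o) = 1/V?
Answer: 33348423967715/566947989491776 + 27384299466001*√105/566947989491776 ≈ 0.55376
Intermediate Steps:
g = 4
C(L, N) = √(L + N)
1/(C(J(5, 10), g) + (2788/3142 - 3767/3331)) = 1/(√(1/5 + 4) + (2788/3142 - 3767/3331)) = 1/(√(⅕ + 4) + (2788*(1/3142) - 3767*1/3331)) = 1/(√(21/5) + (1394/1571 - 3767/3331)) = 1/(√105/5 - 1274543/5233001) = 1/(-1274543/5233001 + √105/5)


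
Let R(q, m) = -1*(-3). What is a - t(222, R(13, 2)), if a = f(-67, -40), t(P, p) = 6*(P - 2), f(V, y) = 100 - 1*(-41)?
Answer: -1179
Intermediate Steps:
R(q, m) = 3
f(V, y) = 141 (f(V, y) = 100 + 41 = 141)
t(P, p) = -12 + 6*P (t(P, p) = 6*(-2 + P) = -12 + 6*P)
a = 141
a - t(222, R(13, 2)) = 141 - (-12 + 6*222) = 141 - (-12 + 1332) = 141 - 1*1320 = 141 - 1320 = -1179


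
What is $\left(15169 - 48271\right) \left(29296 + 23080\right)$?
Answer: $-1733750352$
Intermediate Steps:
$\left(15169 - 48271\right) \left(29296 + 23080\right) = \left(-33102\right) 52376 = -1733750352$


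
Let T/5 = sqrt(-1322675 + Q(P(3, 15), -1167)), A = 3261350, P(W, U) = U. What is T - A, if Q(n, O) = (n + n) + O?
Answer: -3261350 + 10*I*sqrt(330953) ≈ -3.2614e+6 + 5752.9*I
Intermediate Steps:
Q(n, O) = O + 2*n (Q(n, O) = 2*n + O = O + 2*n)
T = 10*I*sqrt(330953) (T = 5*sqrt(-1322675 + (-1167 + 2*15)) = 5*sqrt(-1322675 + (-1167 + 30)) = 5*sqrt(-1322675 - 1137) = 5*sqrt(-1323812) = 5*(2*I*sqrt(330953)) = 10*I*sqrt(330953) ≈ 5752.9*I)
T - A = 10*I*sqrt(330953) - 1*3261350 = 10*I*sqrt(330953) - 3261350 = -3261350 + 10*I*sqrt(330953)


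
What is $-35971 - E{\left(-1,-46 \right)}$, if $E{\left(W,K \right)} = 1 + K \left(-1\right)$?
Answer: $-36018$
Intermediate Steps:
$E{\left(W,K \right)} = 1 - K$
$-35971 - E{\left(-1,-46 \right)} = -35971 - \left(1 - -46\right) = -35971 - \left(1 + 46\right) = -35971 - 47 = -36018$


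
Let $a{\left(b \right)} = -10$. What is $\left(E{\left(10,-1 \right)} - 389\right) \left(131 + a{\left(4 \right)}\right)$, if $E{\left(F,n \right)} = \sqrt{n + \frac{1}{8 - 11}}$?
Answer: $-47069 + \frac{242 i \sqrt{3}}{3} \approx -47069.0 + 139.72 i$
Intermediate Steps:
$E{\left(F,n \right)} = \sqrt{- \frac{1}{3} + n}$ ($E{\left(F,n \right)} = \sqrt{n + \frac{1}{-3}} = \sqrt{n - \frac{1}{3}} = \sqrt{- \frac{1}{3} + n}$)
$\left(E{\left(10,-1 \right)} - 389\right) \left(131 + a{\left(4 \right)}\right) = \left(\frac{\sqrt{-3 + 9 \left(-1\right)}}{3} - 389\right) \left(131 - 10\right) = \left(\frac{\sqrt{-3 - 9}}{3} - 389\right) 121 = \left(\frac{\sqrt{-12}}{3} - 389\right) 121 = \left(\frac{2 i \sqrt{3}}{3} - 389\right) 121 = \left(-389 + \frac{2 i \sqrt{3}}{3}\right) 121 = -47069 + \frac{242 i \sqrt{3}}{3}$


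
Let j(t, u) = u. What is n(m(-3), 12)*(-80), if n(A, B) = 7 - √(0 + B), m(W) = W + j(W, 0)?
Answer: -560 + 160*√3 ≈ -282.87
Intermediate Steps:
m(W) = W (m(W) = W + 0 = W)
n(A, B) = 7 - √B
n(m(-3), 12)*(-80) = (7 - √12)*(-80) = (7 - 2*√3)*(-80) = -560 + 160*√3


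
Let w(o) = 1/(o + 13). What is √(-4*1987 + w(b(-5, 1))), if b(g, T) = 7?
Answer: I*√794795/10 ≈ 89.151*I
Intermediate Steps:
w(o) = 1/(13 + o)
√(-4*1987 + w(b(-5, 1))) = √(-4*1987 + 1/(13 + 7)) = √(-7948 + 1/20) = √(-158959/20) = I*√794795/10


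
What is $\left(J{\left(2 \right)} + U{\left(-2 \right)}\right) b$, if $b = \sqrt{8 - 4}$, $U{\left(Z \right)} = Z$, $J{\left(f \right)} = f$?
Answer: $0$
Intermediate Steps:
$b = 2$ ($b = \sqrt{8 + \left(-5 + 1\right)} = \sqrt{8 - 4} = \sqrt{4} = 2$)
$\left(J{\left(2 \right)} + U{\left(-2 \right)}\right) b = \left(2 - 2\right) 2 = 0 \cdot 2 = 0$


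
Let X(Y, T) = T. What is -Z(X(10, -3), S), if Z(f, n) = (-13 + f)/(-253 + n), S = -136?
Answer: -16/389 ≈ -0.041131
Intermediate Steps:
Z(f, n) = (-13 + f)/(-253 + n)
-Z(X(10, -3), S) = -(-13 - 3)/(-253 - 136) = -(-16)/(-389) = -(-1)*(-16)/389 = -1*16/389 = -16/389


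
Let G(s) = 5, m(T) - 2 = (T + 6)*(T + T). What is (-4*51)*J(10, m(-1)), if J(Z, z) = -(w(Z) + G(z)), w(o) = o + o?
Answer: 5100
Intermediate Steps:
m(T) = 2 + 2*T*(6 + T) (m(T) = 2 + (T + 6)*(T + T) = 2 + (6 + T)*(2*T) = 2 + 2*T*(6 + T))
w(o) = 2*o
J(Z, z) = -5 - 2*Z (J(Z, z) = -(2*Z + 5) = -(5 + 2*Z) = -5 - 2*Z)
(-4*51)*J(10, m(-1)) = (-4*51)*(-5 - 2*10) = -204*(-5 - 20) = -204*(-25) = 5100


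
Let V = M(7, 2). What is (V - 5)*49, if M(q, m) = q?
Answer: 98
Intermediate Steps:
V = 7
(V - 5)*49 = (7 - 5)*49 = 2*49 = 98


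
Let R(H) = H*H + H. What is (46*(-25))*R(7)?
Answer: -64400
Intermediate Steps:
R(H) = H + H² (R(H) = H² + H = H + H²)
(46*(-25))*R(7) = (46*(-25))*(7*(1 + 7)) = -8050*8 = -1150*56 = -64400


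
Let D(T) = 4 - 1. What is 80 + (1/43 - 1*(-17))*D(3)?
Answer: 5636/43 ≈ 131.07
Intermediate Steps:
D(T) = 3
80 + (1/43 - 1*(-17))*D(3) = 80 + (1/43 - 1*(-17))*3 = 80 + (1/43 + 17)*3 = 80 + (732/43)*3 = 80 + 2196/43 = 5636/43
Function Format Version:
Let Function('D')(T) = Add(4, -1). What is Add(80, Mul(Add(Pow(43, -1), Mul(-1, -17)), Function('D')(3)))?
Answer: Rational(5636, 43) ≈ 131.07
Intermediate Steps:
Function('D')(T) = 3
Add(80, Mul(Add(Pow(43, -1), Mul(-1, -17)), Function('D')(3))) = Add(80, Mul(Add(Pow(43, -1), Mul(-1, -17)), 3)) = Add(80, Mul(Add(Rational(1, 43), 17), 3)) = Add(80, Mul(Rational(732, 43), 3)) = Add(80, Rational(2196, 43)) = Rational(5636, 43)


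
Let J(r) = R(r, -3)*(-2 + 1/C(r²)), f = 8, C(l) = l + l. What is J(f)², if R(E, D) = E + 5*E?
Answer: 585225/64 ≈ 9144.1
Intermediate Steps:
R(E, D) = 6*E
C(l) = 2*l
J(r) = 6*r*(-2 + 1/(2*r²)) (J(r) = (6*r)*(-2 + 1/(2*r²)) = 6*r*(-2 + 1/(2*r²)))
J(f)² = (-12*8 + 3/8)² = (-96 + 3*(⅛))² = (-96 + 3/8)² = (-765/8)² = 585225/64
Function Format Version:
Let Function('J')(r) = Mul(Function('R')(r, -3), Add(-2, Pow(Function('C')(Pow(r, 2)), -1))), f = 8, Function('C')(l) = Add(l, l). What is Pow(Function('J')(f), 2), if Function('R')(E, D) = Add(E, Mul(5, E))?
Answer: Rational(585225, 64) ≈ 9144.1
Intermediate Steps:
Function('R')(E, D) = Mul(6, E)
Function('C')(l) = Mul(2, l)
Function('J')(r) = Mul(6, r, Add(-2, Mul(Rational(1, 2), Pow(r, -2)))) (Function('J')(r) = Mul(Mul(6, r), Add(-2, Pow(Mul(2, Pow(r, 2)), -1))) = Mul(Mul(6, r), Add(-2, Mul(Rational(1, 2), Pow(r, -2)))) = Mul(6, r, Add(-2, Mul(Rational(1, 2), Pow(r, -2)))))
Pow(Function('J')(f), 2) = Pow(Add(Mul(-12, 8), Mul(3, Pow(8, -1))), 2) = Pow(Add(-96, Mul(3, Rational(1, 8))), 2) = Pow(Add(-96, Rational(3, 8)), 2) = Pow(Rational(-765, 8), 2) = Rational(585225, 64)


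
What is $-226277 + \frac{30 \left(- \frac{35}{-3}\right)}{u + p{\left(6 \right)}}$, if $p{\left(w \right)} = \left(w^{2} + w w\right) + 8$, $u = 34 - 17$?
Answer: $- \frac{21948519}{97} \approx -2.2627 \cdot 10^{5}$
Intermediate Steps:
$u = 17$ ($u = 34 - 17 = 17$)
$p{\left(w \right)} = 8 + 2 w^{2}$ ($p{\left(w \right)} = \left(w^{2} + w^{2}\right) + 8 = 2 w^{2} + 8 = 8 + 2 w^{2}$)
$-226277 + \frac{30 \left(- \frac{35}{-3}\right)}{u + p{\left(6 \right)}} = -226277 + \frac{30 \left(- \frac{35}{-3}\right)}{17 + \left(8 + 2 \cdot 6^{2}\right)} = -226277 + \frac{30 \left(\left(-35\right) \left(- \frac{1}{3}\right)\right)}{17 + \left(8 + 2 \cdot 36\right)} = -226277 + \frac{30 \cdot \frac{35}{3}}{17 + \left(8 + 72\right)} = -226277 + \frac{350}{17 + 80} = -226277 + \frac{350}{97} = - \frac{21948519}{97}$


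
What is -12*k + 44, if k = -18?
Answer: 260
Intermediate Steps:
-12*k + 44 = -12*(-18) + 44 = 216 + 44 = 260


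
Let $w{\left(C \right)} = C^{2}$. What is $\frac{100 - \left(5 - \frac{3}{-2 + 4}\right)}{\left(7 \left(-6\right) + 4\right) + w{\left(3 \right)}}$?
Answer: $- \frac{193}{58} \approx -3.3276$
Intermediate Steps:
$\frac{100 - \left(5 - \frac{3}{-2 + 4}\right)}{\left(7 \left(-6\right) + 4\right) + w{\left(3 \right)}} = \frac{100 - \left(5 - \frac{3}{-2 + 4}\right)}{\left(7 \left(-6\right) + 4\right) + 3^{2}} = \frac{100 - \left(5 - \frac{3}{2}\right)}{\left(-42 + 4\right) + 9} = \frac{100 + \left(-5 + 3 \cdot \frac{1}{2}\right)}{-38 + 9} = \frac{100 + \left(-5 + \frac{3}{2}\right)}{-29} = \left(100 - \frac{7}{2}\right) \left(- \frac{1}{29}\right) = \frac{193}{2} \left(- \frac{1}{29}\right) = - \frac{193}{58}$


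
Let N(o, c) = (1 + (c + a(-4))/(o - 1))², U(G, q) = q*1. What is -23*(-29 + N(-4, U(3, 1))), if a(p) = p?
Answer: 15203/25 ≈ 608.12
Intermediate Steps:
U(G, q) = q
N(o, c) = (1 + (-4 + c)/(-1 + o))² (N(o, c) = (1 + (c - 4)/(o - 1))² = (1 + (-4 + c)/(-1 + o))²)
-23*(-29 + N(-4, U(3, 1))) = -23*(-29 + (-5 + 1 - 4)²/(-1 - 4)²) = -23*(-29 + (-8)²/(-5)²) = -23*(-29 + (1/25)*64) = -23*(-29 + 64/25) = -23*(-661/25) = 15203/25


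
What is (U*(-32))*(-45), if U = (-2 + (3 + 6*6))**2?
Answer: 1971360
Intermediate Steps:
U = 1369 (U = (-2 + (3 + 36))**2 = (-2 + 39)**2 = 37**2 = 1369)
(U*(-32))*(-45) = (1369*(-32))*(-45) = -43808*(-45) = 1971360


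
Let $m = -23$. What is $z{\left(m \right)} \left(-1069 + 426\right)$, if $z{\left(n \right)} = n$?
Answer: $14789$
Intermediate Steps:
$z{\left(m \right)} \left(-1069 + 426\right) = - 23 \left(-1069 + 426\right) = \left(-23\right) \left(-643\right) = 14789$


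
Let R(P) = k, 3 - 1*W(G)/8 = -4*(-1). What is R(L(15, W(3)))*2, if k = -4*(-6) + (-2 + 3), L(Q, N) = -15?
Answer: 50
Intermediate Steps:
W(G) = -8 (W(G) = 24 - (-32)*(-1) = 24 - 8*4 = 24 - 32 = -8)
k = 25 (k = 24 + 1 = 25)
R(P) = 25
R(L(15, W(3)))*2 = 25*2 = 50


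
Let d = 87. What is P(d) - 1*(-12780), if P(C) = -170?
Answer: 12610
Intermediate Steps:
P(d) - 1*(-12780) = -170 - 1*(-12780) = -170 + 12780 = 12610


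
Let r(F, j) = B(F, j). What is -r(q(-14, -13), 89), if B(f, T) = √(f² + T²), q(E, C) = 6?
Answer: -√7957 ≈ -89.202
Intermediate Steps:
B(f, T) = √(T² + f²)
r(F, j) = √(F² + j²) (r(F, j) = √(j² + F²) = √(F² + j²))
-r(q(-14, -13), 89) = -√(6² + 89²) = -√(36 + 7921) = -√7957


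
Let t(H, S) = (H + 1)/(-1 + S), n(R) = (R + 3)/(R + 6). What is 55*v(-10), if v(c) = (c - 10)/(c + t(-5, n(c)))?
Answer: 1650/23 ≈ 71.739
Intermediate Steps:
n(R) = (3 + R)/(6 + R)
t(H, S) = (1 + H)/(-1 + S)
v(c) = (-10 + c)/(c - 4/(-1 + (3 + c)/(6 + c))) (v(c) = (c - 10)/(c + (1 - 5)/(-1 + (3 + c)/(6 + c))) = (-10 + c)/(c - 4/(-1 + (3 + c)/(6 + c))))
55*v(-10) = 55*(3*(-10 - 10)/(24 + 7*(-10))) = 55*(3*(-20)/(24 - 70)) = 55*(3*(-20)/(-46)) = 55*(3*(-1/46)*(-20)) = 55*(30/23) = 1650/23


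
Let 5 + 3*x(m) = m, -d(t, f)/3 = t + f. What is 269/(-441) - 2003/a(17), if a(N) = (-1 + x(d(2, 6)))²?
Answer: -8225363/451584 ≈ -18.214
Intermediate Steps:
d(t, f) = -3*f - 3*t (d(t, f) = -3*(t + f) = -3*(f + t) = -3*f - 3*t)
x(m) = -5/3 + m/3
a(N) = 1024/9 (a(N) = (-1 + (-5/3 + (-3*6 - 3*2)/3))² = (-1 + (-5/3 + (-18 - 6)/3))² = (-1 + (-5/3 + (⅓)*(-24)))² = (-1 + (-5/3 - 8))² = (-1 - 29/3)² = (-32/3)² = 1024/9)
269/(-441) - 2003/a(17) = 269/(-441) - 2003/1024/9 = 269*(-1/441) - 2003*9/1024 = -269/441 - 18027/1024 = -8225363/451584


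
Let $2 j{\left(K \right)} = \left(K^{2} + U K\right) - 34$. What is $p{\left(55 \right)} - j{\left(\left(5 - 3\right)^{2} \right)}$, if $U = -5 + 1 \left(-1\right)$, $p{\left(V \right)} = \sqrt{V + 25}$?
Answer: $21 + 4 \sqrt{5} \approx 29.944$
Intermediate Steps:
$p{\left(V \right)} = \sqrt{25 + V}$
$U = -6$ ($U = -5 - 1 = -6$)
$j{\left(K \right)} = -17 + \frac{K^{2}}{2} - 3 K$ ($j{\left(K \right)} = \frac{\left(K^{2} - 6 K\right) - 34}{2} = \frac{-34 + K^{2} - 6 K}{2} = -17 + \frac{K^{2}}{2} - 3 K$)
$p{\left(55 \right)} - j{\left(\left(5 - 3\right)^{2} \right)} = \sqrt{25 + 55} - \left(-17 + \frac{\left(\left(5 - 3\right)^{2}\right)^{2}}{2} - 3 \left(5 - 3\right)^{2}\right) = \sqrt{80} - \left(-17 + \frac{\left(2^{2}\right)^{2}}{2} - 3 \cdot 2^{2}\right) = 4 \sqrt{5} - \left(-17 + \frac{4^{2}}{2} - 12\right) = 4 \sqrt{5} - \left(-17 + \frac{1}{2} \cdot 16 - 12\right) = 4 \sqrt{5} - \left(-17 + 8 - 12\right) = 4 \sqrt{5} - -21 = 4 \sqrt{5} + 21 = 21 + 4 \sqrt{5}$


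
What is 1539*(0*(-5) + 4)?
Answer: 6156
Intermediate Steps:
1539*(0*(-5) + 4) = 1539*(0 + 4) = 1539*4 = 6156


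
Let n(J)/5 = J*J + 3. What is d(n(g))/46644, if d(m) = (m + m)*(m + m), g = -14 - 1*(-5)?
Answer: 58800/3887 ≈ 15.127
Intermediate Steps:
g = -9 (g = -14 + 5 = -9)
n(J) = 15 + 5*J**2 (n(J) = 5*(J*J + 3) = 5*(J**2 + 3) = 5*(3 + J**2) = 15 + 5*J**2)
d(m) = 4*m**2 (d(m) = (2*m)*(2*m) = 4*m**2)
d(n(g))/46644 = (4*(15 + 5*(-9)**2)**2)/46644 = (4*(15 + 5*81)**2)*(1/46644) = (4*(15 + 405)**2)*(1/46644) = (4*420**2)*(1/46644) = (4*176400)*(1/46644) = 705600*(1/46644) = 58800/3887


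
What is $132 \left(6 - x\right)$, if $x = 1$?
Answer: $660$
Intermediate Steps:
$132 \left(6 - x\right) = 132 \left(6 - 1\right) = 132 \cdot 5 = 660$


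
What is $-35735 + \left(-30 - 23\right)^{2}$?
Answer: $-32926$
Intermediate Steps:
$-35735 + \left(-30 - 23\right)^{2} = -35735 + \left(-53\right)^{2} = -35735 + 2809 = -32926$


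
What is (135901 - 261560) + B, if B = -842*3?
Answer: -128185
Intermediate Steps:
B = -2526
(135901 - 261560) + B = (135901 - 261560) - 2526 = -125659 - 2526 = -128185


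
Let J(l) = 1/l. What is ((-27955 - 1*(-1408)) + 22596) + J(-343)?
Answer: -1355194/343 ≈ -3951.0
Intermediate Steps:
((-27955 - 1*(-1408)) + 22596) + J(-343) = ((-27955 - 1*(-1408)) + 22596) + 1/(-343) = ((-27955 + 1408) + 22596) - 1/343 = (-26547 + 22596) - 1/343 = -3951 - 1/343 = -1355194/343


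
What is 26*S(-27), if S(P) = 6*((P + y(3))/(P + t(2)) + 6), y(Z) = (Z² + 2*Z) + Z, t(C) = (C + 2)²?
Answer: 11700/11 ≈ 1063.6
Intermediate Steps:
t(C) = (2 + C)²
y(Z) = Z² + 3*Z
S(P) = 36 + 6*(18 + P)/(16 + P) (S(P) = 6*((P + 3*(3 + 3))/(P + (2 + 2)²) + 6) = 6*((P + 3*6)/(P + 4²) + 6) = 6*((P + 18)/(P + 16) + 6) = 6*((18 + P)/(16 + P) + 6) = 6*(6 + (18 + P)/(16 + P)) = 36 + 6*(18 + P)/(16 + P))
26*S(-27) = 26*(6*(114 + 7*(-27))/(16 - 27)) = 26*(6*(114 - 189)/(-11)) = 26*(6*(-1/11)*(-75)) = 26*(450/11) = 11700/11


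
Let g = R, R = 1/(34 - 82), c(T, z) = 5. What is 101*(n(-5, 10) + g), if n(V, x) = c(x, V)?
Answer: 24139/48 ≈ 502.90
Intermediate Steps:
n(V, x) = 5
R = -1/48 (R = 1/(-48) = -1/48 ≈ -0.020833)
g = -1/48 ≈ -0.020833
101*(n(-5, 10) + g) = 101*(5 - 1/48) = 101*(239/48) = 24139/48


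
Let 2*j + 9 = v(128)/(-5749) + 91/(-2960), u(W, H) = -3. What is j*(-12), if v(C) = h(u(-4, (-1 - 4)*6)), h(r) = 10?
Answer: 461118357/8508520 ≈ 54.195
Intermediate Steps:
v(C) = 10
j = -153706119/34034080 (j = -9/2 + (10/(-5749) + 91/(-2960))/2 = -9/2 + (10*(-1/5749) + 91*(-1/2960))/2 = -9/2 + (-10/5749 - 91/2960)/2 = -9/2 + (½)*(-552759/17017040) = -9/2 - 552759/34034080 = -153706119/34034080 ≈ -4.5162)
j*(-12) = -153706119/34034080*(-12) = 461118357/8508520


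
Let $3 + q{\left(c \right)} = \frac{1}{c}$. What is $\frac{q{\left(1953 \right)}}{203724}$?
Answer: $- \frac{2929}{198936486} \approx -1.4723 \cdot 10^{-5}$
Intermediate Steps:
$q{\left(c \right)} = -3 + \frac{1}{c}$
$\frac{q{\left(1953 \right)}}{203724} = \frac{-3 + \frac{1}{1953}}{203724} = \left(-3 + \frac{1}{1953}\right) \frac{1}{203724} = \left(- \frac{5858}{1953}\right) \frac{1}{203724} = - \frac{2929}{198936486}$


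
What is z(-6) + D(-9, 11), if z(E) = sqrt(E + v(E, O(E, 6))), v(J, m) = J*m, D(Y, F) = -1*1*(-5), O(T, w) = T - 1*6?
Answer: 5 + sqrt(66) ≈ 13.124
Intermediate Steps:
O(T, w) = -6 + T (O(T, w) = T - 6 = -6 + T)
D(Y, F) = 5 (D(Y, F) = -1*(-5) = 5)
z(E) = sqrt(E + E*(-6 + E))
z(-6) + D(-9, 11) = sqrt(-6*(-5 - 6)) + 5 = sqrt(-6*(-11)) + 5 = sqrt(66) + 5 = 5 + sqrt(66)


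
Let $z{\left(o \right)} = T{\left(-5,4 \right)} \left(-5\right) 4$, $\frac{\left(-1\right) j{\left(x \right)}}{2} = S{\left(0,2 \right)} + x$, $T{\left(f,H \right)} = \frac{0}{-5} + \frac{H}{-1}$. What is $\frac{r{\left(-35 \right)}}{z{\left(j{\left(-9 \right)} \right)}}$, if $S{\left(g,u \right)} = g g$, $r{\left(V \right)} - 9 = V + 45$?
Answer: $\frac{19}{80} \approx 0.2375$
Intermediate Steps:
$r{\left(V \right)} = 54 + V$ ($r{\left(V \right)} = 9 + \left(V + 45\right) = 9 + \left(45 + V\right) = 54 + V$)
$S{\left(g,u \right)} = g^{2}$
$T{\left(f,H \right)} = - H$ ($T{\left(f,H \right)} = 0 \left(- \frac{1}{5}\right) + H \left(-1\right) = 0 - H = - H$)
$j{\left(x \right)} = - 2 x$ ($j{\left(x \right)} = - 2 \left(0^{2} + x\right) = - 2 \left(0 + x\right) = - 2 x$)
$z{\left(o \right)} = 80$ ($z{\left(o \right)} = \left(-1\right) 4 \left(-5\right) 4 = \left(-4\right) \left(-5\right) 4 = 20 \cdot 4 = 80$)
$\frac{r{\left(-35 \right)}}{z{\left(j{\left(-9 \right)} \right)}} = \frac{54 - 35}{80} = 19 \cdot \frac{1}{80} = \frac{19}{80}$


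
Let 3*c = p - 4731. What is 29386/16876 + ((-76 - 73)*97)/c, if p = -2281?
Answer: 234445279/29583628 ≈ 7.9248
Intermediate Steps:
c = -7012/3 (c = (-2281 - 4731)/3 = (1/3)*(-7012) = -7012/3 ≈ -2337.3)
29386/16876 + ((-76 - 73)*97)/c = 29386/16876 + ((-76 - 73)*97)/(-7012/3) = 29386*(1/16876) - 149*97*(-3/7012) = 14693/8438 - 14453*(-3/7012) = 14693/8438 + 43359/7012 = 234445279/29583628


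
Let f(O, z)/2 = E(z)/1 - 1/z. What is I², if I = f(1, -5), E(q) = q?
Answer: 2304/25 ≈ 92.160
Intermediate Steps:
f(O, z) = -2/z + 2*z (f(O, z) = 2*(z/1 - 1/z) = 2*(z*1 - 1/z) = 2*(z - 1/z) = -2/z + 2*z)
I = -48/5 (I = -2/(-5) + 2*(-5) = -2*(-⅕) - 10 = ⅖ - 10 = -48/5 ≈ -9.6000)
I² = (-48/5)² = 2304/25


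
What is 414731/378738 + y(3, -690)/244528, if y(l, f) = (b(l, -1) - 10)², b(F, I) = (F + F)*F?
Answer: 6339848825/5788252854 ≈ 1.0953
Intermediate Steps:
b(F, I) = 2*F² (b(F, I) = (2*F)*F = 2*F²)
y(l, f) = (-10 + 2*l²)² (y(l, f) = (2*l² - 10)² = (-10 + 2*l²)²)
414731/378738 + y(3, -690)/244528 = 414731/378738 + (4*(-5 + 3²)²)/244528 = 414731*(1/378738) + (4*(-5 + 9)²)*(1/244528) = 414731/378738 + (4*4²)*(1/244528) = 414731/378738 + (4*16)*(1/244528) = 414731/378738 + 64*(1/244528) = 414731/378738 + 4/15283 = 6339848825/5788252854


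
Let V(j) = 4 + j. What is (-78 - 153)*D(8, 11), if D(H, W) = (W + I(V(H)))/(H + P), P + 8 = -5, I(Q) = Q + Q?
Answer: 1617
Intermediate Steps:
I(Q) = 2*Q
P = -13 (P = -8 - 5 = -13)
D(H, W) = (8 + W + 2*H)/(-13 + H) (D(H, W) = (W + 2*(4 + H))/(H - 13) = (W + (8 + 2*H))/(-13 + H) = (8 + W + 2*H)/(-13 + H))
(-78 - 153)*D(8, 11) = (-78 - 153)*((8 + 11 + 2*8)/(-13 + 8)) = -231*(8 + 11 + 16)/(-5) = -(-231)*35/5 = -231*(-7) = 1617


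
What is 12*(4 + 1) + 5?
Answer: 65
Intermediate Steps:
12*(4 + 1) + 5 = 12*5 + 5 = 60 + 5 = 65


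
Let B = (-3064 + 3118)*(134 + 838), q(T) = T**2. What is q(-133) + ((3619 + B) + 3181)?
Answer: 76977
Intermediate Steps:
B = 52488 (B = 54*972 = 52488)
q(-133) + ((3619 + B) + 3181) = (-133)**2 + ((3619 + 52488) + 3181) = 17689 + (56107 + 3181) = 17689 + 59288 = 76977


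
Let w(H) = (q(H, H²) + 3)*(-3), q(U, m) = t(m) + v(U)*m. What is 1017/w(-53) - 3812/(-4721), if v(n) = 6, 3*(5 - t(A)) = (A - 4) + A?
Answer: 166632007/212312812 ≈ 0.78484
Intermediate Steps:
t(A) = 19/3 - 2*A/3 (t(A) = 5 - ((A - 4) + A)/3 = 5 - ((-4 + A) + A)/3 = 5 - (-4 + 2*A)/3 = 5 + (4/3 - 2*A/3) = 19/3 - 2*A/3)
q(U, m) = 19/3 + 16*m/3 (q(U, m) = (19/3 - 2*m/3) + 6*m = 19/3 + 16*m/3)
w(H) = -28 - 16*H² (w(H) = ((19/3 + 16*H²/3) + 3)*(-3) = (28/3 + 16*H²/3)*(-3) = -28 - 16*H²)
1017/w(-53) - 3812/(-4721) = 1017/(-28 - 16*(-53)²) - 3812/(-4721) = 1017/(-28 - 16*2809) - 3812*(-1/4721) = 1017/(-28 - 44944) + 3812/4721 = 1017/(-44972) + 3812/4721 = 1017*(-1/44972) + 3812/4721 = -1017/44972 + 3812/4721 = 166632007/212312812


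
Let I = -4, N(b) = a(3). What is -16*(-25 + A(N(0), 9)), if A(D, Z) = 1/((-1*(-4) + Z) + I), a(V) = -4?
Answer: 3584/9 ≈ 398.22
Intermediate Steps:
N(b) = -4
A(D, Z) = 1/Z (A(D, Z) = 1/((-1*(-4) + Z) - 4) = 1/((4 + Z) - 4) = 1/Z)
-16*(-25 + A(N(0), 9)) = -16*(-25 + 1/9) = -16*(-25 + ⅑) = -16*(-224/9) = 3584/9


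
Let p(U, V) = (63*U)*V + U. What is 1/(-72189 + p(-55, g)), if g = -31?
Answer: 1/35171 ≈ 2.8433e-5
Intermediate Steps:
p(U, V) = U + 63*U*V (p(U, V) = 63*U*V + U = U + 63*U*V)
1/(-72189 + p(-55, g)) = 1/(-72189 - 55*(1 + 63*(-31))) = 1/(-72189 - 55*(1 - 1953)) = 1/(-72189 - 55*(-1952)) = 1/(-72189 + 107360) = 1/35171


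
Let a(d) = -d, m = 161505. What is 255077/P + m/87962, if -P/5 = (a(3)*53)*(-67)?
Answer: -13834519249/4685295930 ≈ -2.9528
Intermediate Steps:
P = -53265 (P = -5*-1*3*53*(-67) = -5*(-3*53)*(-67) = -(-795)*(-67) = -5*10653 = -53265)
255077/P + m/87962 = 255077/(-53265) + 161505/87962 = 255077*(-1/53265) + 161505*(1/87962) = -255077/53265 + 161505/87962 = -13834519249/4685295930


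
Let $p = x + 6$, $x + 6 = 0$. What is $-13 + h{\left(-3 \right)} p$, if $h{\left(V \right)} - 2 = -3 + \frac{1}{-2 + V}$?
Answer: $-13$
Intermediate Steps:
$x = -6$ ($x = -6 + 0 = -6$)
$p = 0$ ($p = -6 + 6 = 0$)
$h{\left(V \right)} = -1 + \frac{1}{-2 + V}$ ($h{\left(V \right)} = 2 - \left(3 - \frac{1}{-2 + V}\right) = -1 + \frac{1}{-2 + V}$)
$-13 + h{\left(-3 \right)} p = -13 + \frac{3 - -3}{-2 - 3} \cdot 0 = -13 + \frac{3 + 3}{-5} \cdot 0 = -13 + \left(- \frac{1}{5}\right) 6 \cdot 0 = -13 - 0 = -13 + 0 = -13$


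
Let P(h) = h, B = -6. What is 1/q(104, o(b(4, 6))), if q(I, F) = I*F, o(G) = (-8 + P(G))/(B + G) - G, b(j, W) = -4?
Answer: 5/2704 ≈ 0.0018491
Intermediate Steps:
o(G) = -G + (-8 + G)/(-6 + G) (o(G) = (-8 + G)/(-6 + G) - G = -G + (-8 + G)/(-6 + G))
q(I, F) = F*I
1/q(104, o(b(4, 6))) = 1/(((-8 - 1*(-4)**2 + 7*(-4))/(-6 - 4))*104) = 1/(((-8 - 1*16 - 28)/(-10))*104) = 1/(-(-8 - 16 - 28)/10*104) = 1/(-1/10*(-52)*104) = 1/((26/5)*104) = 1/(2704/5) = 5/2704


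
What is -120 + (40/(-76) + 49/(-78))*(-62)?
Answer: -35879/741 ≈ -48.420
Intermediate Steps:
-120 + (40/(-76) + 49/(-78))*(-62) = -120 + (40*(-1/76) + 49*(-1/78))*(-62) = -120 + (-10/19 - 49/78)*(-62) = -120 - 1711/1482*(-62) = -120 + 53041/741 = -35879/741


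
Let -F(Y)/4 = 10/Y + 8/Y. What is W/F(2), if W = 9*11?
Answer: -11/4 ≈ -2.7500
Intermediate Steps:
W = 99
F(Y) = -72/Y (F(Y) = -4*(10/Y + 8/Y) = -72/Y)
W/F(2) = 99/((-72/2)) = 99/((-72*½)) = 99/(-36) = 99*(-1/36) = -11/4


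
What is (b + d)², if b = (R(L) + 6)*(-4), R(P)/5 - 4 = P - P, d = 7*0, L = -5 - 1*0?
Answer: 10816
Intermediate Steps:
L = -5 (L = -5 + 0 = -5)
d = 0
R(P) = 20 (R(P) = 20 + 5*(P - P) = 20 + 5*0 = 20 + 0 = 20)
b = -104 (b = (20 + 6)*(-4) = 26*(-4) = -104)
(b + d)² = (-104 + 0)² = (-104)² = 10816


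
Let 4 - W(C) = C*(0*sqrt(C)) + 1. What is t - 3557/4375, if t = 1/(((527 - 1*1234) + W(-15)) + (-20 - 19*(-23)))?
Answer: -146462/179375 ≈ -0.81651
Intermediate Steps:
W(C) = 3 (W(C) = 4 - (C*(0*sqrt(C)) + 1) = 4 - (C*0 + 1) = 4 - (0 + 1) = 4 - 1*1 = 4 - 1 = 3)
t = -1/287 (t = 1/(((527 - 1*1234) + 3) + (-20 - 19*(-23))) = 1/(((527 - 1234) + 3) + (-20 + 437)) = 1/((-707 + 3) + 417) = 1/(-704 + 417) = 1/(-287) = -1/287 ≈ -0.0034843)
t - 3557/4375 = -1/287 - 3557/4375 = -146462/179375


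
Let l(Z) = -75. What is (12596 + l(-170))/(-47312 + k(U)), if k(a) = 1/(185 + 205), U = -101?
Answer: -257010/971141 ≈ -0.26465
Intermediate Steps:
k(a) = 1/390
(12596 + l(-170))/(-47312 + k(U)) = (12596 - 75)/(-47312 + 1/390) = 12521/(-18451679/390) = 12521*(-390/18451679) = -257010/971141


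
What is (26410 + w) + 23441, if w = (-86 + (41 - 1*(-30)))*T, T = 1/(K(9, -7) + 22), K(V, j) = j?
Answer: 49850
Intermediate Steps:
T = 1/15 (T = 1/(-7 + 22) = 1/15 ≈ 0.066667)
w = -1 (w = (-86 + (41 - 1*(-30)))*(1/15) = (-86 + (41 + 30))*(1/15) = (-86 + 71)*(1/15) = -15*1/15 = -1)
(26410 + w) + 23441 = (26410 - 1) + 23441 = 26409 + 23441 = 49850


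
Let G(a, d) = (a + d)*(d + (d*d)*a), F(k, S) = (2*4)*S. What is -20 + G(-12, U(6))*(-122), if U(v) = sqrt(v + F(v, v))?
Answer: -955280 + 241560*sqrt(6) ≈ -3.6358e+5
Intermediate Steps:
F(k, S) = 8*S
U(v) = 3*sqrt(v) (U(v) = sqrt(v + 8*v) = sqrt(9*v) = 3*sqrt(v))
G(a, d) = (a + d)*(d + a*d**2) (G(a, d) = (a + d)*(d + d**2*a) = (a + d)*(d + a*d**2))
-20 + G(-12, U(6))*(-122) = -20 + ((3*sqrt(6))*(-12 + 3*sqrt(6) - 12*(3*sqrt(6))**2 + (3*sqrt(6))*(-12)**2))*(-122) = -20 + ((3*sqrt(6))*(-12 + 3*sqrt(6) - 12*54 + (3*sqrt(6))*144))*(-122) = -20 + ((3*sqrt(6))*(-12 + 3*sqrt(6) - 648 + 432*sqrt(6)))*(-122) = -20 + ((3*sqrt(6))*(-660 + 435*sqrt(6)))*(-122) = -20 + (3*sqrt(6)*(-660 + 435*sqrt(6)))*(-122) = -20 - 366*sqrt(6)*(-660 + 435*sqrt(6))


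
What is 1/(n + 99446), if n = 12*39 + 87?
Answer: 1/100001 ≈ 9.9999e-6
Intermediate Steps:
n = 555 (n = 468 + 87 = 555)
1/(n + 99446) = 1/(555 + 99446) = 1/100001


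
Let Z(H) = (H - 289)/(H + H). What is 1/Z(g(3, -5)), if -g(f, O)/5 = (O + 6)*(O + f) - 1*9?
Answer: -55/117 ≈ -0.47009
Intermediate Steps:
g(f, O) = 45 - 5*(6 + O)*(O + f) (g(f, O) = -5*((O + 6)*(O + f) - 1*9) = -5*((6 + O)*(O + f) - 9) = -5*(-9 + (6 + O)*(O + f)) = 45 - 5*(6 + O)*(O + f))
Z(H) = (-289 + H)/(2*H) (Z(H) = (-289 + H)/((2*H)) = (-289 + H)*(1/(2*H)) = (-289 + H)/(2*H))
1/Z(g(3, -5)) = 1/((-289 + (45 - 30*(-5) - 30*3 - 5*(-5)**2 - 5*(-5)*3))/(2*(45 - 30*(-5) - 30*3 - 5*(-5)**2 - 5*(-5)*3))) = 1/((-289 + (45 + 150 - 90 - 5*25 + 75))/(2*(45 + 150 - 90 - 5*25 + 75))) = 1/((-289 + (45 + 150 - 90 - 125 + 75))/(2*(45 + 150 - 90 - 125 + 75))) = 1/((1/2)*(-289 + 55)/55) = 1/((1/2)*(1/55)*(-234)) = 1/(-117/55) = -55/117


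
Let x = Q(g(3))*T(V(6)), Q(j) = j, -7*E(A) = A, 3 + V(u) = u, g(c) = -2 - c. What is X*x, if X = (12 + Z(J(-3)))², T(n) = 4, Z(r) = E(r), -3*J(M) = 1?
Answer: -1280180/441 ≈ -2902.9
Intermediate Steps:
J(M) = -⅓ (J(M) = -⅓*1 = -⅓)
V(u) = -3 + u
E(A) = -A/7
Z(r) = -r/7
x = -20 (x = (-2 - 1*3)*4 = (-2 - 3)*4 = -5*4 = -20)
X = 64009/441 (X = (12 - ⅐*(-⅓))² = (12 + 1/21)² = (253/21)² = 64009/441 ≈ 145.15)
X*x = (64009/441)*(-20) = -1280180/441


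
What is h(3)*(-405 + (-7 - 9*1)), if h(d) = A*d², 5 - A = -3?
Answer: -30312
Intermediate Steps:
A = 8 (A = 5 - 1*(-3) = 5 + 3 = 8)
h(d) = 8*d²
h(3)*(-405 + (-7 - 9*1)) = (8*3²)*(-405 + (-7 - 9*1)) = (8*9)*(-405 + (-7 - 9)) = 72*(-405 - 16) = 72*(-421) = -30312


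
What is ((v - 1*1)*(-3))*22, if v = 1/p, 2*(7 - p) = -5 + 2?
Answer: 990/17 ≈ 58.235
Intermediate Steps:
p = 17/2 (p = 7 - (-5 + 2)/2 = 7 - ½*(-3) = 7 + 3/2 = 17/2 ≈ 8.5000)
v = 2/17 (v = 1/(17/2) = 2/17 ≈ 0.11765)
((v - 1*1)*(-3))*22 = ((2/17 - 1*1)*(-3))*22 = ((2/17 - 1)*(-3))*22 = -15/17*(-3)*22 = (45/17)*22 = 990/17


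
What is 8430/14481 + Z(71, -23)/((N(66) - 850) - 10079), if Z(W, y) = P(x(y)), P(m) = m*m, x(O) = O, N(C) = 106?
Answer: 27859147/52242621 ≈ 0.53327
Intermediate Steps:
P(m) = m**2
Z(W, y) = y**2
8430/14481 + Z(71, -23)/((N(66) - 850) - 10079) = 8430/14481 + (-23)**2/((106 - 850) - 10079) = 8430*(1/14481) + 529/(-744 - 10079) = 2810/4827 + 529/(-10823) = 2810/4827 + 529*(-1/10823) = 2810/4827 - 529/10823 = 27859147/52242621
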